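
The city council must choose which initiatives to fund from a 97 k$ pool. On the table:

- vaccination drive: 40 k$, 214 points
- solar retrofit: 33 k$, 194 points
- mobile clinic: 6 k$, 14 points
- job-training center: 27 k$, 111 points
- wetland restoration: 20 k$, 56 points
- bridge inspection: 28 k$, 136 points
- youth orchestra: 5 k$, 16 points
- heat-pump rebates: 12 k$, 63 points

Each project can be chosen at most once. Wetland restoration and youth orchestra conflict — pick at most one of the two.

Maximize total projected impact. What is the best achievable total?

501

Best packing: vaccination drive + solar retrofit + mobile clinic + youth orchestra + heat-pump rebates — 96 k$, 501 total.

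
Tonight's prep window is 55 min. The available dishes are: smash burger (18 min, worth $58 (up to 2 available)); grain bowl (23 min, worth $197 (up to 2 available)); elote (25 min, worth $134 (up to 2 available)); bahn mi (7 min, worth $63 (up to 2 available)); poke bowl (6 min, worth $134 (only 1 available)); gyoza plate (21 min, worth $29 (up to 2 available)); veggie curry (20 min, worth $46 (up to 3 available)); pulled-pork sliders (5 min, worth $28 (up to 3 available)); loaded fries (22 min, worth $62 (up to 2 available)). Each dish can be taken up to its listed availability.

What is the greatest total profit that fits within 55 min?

528

Filling by ratio: grain bowl + 2×bahn mi + poke bowl + 2×pulled-pork sliders for 513, with 2 min left unused.
Replace 2×bahn mi and 2×pulled-pork sliders with grain bowl: the trade gains 15 net, giving 528 at 52 min.
Every other selection either busts 55 min or exceeds an availability limit or fails to beat 528.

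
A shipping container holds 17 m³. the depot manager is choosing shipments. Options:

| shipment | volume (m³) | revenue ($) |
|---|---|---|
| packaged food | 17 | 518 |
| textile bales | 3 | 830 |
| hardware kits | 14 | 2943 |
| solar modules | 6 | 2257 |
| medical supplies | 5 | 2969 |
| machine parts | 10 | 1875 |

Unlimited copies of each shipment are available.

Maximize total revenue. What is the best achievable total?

8907

The ratio ordering already packs tightly: 3×medical supplies, 15 m³, 8907.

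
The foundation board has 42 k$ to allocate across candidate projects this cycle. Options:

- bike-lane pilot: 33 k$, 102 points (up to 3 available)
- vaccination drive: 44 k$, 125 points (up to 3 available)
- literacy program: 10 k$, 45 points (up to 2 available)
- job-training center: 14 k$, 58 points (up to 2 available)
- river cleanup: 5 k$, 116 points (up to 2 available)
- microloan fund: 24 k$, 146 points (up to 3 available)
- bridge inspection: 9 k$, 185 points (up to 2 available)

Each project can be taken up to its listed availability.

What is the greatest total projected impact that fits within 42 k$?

The ratio heuristic lands on literacy program + 2×river cleanup + 2×bridge inspection (647) but leaves 4 k$ idle.
Replace literacy program with job-training center: the trade gains 13 net, giving 660 at 42 k$.

660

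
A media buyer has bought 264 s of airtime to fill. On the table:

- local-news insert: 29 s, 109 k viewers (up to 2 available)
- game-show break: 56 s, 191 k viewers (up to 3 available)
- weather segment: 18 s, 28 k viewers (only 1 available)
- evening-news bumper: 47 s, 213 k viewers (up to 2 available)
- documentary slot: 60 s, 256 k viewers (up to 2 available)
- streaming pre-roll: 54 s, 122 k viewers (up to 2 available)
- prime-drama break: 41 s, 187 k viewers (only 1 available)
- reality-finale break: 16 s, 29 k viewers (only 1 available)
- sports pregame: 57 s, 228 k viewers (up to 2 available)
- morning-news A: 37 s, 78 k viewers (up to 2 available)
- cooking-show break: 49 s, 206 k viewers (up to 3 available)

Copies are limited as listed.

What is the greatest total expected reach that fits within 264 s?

The ratio heuristic lands on 2×evening-news bumper + 2×documentary slot + prime-drama break (1125) but leaves 9 s idle.
Replace prime-drama break with cooking-show break: the trade gains 19 net, giving 1144 at 263 s.
The spare 1 s is too small for any remaining spot, and no exchange beats 1144.

1144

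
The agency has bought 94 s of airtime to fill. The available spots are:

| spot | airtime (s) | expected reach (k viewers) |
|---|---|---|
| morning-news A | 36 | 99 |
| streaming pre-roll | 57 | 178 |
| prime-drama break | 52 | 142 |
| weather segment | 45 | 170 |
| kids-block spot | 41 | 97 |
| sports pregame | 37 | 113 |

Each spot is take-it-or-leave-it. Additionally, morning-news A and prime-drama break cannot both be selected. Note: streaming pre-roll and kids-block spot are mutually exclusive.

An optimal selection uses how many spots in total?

2

Best achievable expected reach is 291.
For example streaming pre-roll + sports pregame achieves it, using 94 s.
Every optimal selection uses 2 spots.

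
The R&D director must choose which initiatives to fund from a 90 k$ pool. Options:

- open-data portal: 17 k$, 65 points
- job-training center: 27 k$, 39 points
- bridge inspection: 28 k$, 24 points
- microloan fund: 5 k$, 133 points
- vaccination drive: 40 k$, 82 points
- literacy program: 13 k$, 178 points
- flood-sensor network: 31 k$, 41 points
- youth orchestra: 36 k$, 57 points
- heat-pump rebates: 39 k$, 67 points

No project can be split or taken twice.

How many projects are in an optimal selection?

Optimal total is 458.
One optimal bundle: open-data portal + microloan fund + vaccination drive + literacy program (75 k$).
Every optimal selection uses 4 projects.

4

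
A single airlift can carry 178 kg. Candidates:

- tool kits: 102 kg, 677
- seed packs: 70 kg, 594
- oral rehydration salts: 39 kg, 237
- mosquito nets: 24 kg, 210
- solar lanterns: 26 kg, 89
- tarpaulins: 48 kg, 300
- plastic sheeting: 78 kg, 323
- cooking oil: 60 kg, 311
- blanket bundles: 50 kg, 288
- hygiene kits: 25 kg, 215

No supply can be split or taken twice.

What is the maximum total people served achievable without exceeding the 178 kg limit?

1319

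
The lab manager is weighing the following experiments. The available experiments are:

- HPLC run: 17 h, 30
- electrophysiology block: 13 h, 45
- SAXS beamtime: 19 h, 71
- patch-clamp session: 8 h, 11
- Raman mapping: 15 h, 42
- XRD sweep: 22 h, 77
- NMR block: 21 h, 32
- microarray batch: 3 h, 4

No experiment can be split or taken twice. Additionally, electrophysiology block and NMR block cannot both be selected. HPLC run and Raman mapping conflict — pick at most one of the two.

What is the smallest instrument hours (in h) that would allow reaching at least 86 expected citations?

28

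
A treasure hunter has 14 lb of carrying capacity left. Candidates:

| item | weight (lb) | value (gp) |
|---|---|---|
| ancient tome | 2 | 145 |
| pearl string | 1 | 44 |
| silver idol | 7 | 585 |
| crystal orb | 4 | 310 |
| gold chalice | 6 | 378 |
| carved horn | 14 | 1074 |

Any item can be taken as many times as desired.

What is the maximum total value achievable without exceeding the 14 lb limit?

1170

The ratio ordering already packs tightly: 2×silver idol, 14 lb, 1170.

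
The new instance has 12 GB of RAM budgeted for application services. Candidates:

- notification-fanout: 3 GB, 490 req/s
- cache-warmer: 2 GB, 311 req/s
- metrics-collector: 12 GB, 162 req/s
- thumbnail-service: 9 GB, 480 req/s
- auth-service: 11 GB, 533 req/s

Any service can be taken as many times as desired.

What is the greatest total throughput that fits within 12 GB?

1960

Best packing: 4×notification-fanout — 12 GB, 1960 total.
Every other selection either busts 12 GB or fails to beat 1960.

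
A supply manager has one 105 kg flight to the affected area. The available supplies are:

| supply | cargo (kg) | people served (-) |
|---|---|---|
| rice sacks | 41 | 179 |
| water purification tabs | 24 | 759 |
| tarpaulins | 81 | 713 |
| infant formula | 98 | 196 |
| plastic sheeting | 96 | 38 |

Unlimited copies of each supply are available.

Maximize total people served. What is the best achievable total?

Best packing: 4×water purification tabs — 96 kg, 3036 total.

3036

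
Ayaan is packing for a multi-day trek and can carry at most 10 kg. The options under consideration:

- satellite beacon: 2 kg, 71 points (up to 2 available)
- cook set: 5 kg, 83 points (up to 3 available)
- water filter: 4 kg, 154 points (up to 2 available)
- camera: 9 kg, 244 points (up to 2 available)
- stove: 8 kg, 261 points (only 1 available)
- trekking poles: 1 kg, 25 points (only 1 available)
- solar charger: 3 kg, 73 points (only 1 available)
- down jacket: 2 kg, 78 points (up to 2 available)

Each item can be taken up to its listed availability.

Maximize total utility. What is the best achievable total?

386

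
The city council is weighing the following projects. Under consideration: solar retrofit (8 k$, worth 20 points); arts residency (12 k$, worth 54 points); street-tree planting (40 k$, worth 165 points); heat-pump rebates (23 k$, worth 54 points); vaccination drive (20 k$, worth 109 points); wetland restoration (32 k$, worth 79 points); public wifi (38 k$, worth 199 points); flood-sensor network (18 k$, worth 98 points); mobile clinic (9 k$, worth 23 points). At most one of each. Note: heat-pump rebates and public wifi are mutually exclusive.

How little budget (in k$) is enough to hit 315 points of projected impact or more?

64

Need the lightest bundle worth ≥ 315.
Taking solar retrofit + public wifi + flood-sensor network gives 317 (≥ 315) for 64 k$.
No combination under 64 k$ hits 315.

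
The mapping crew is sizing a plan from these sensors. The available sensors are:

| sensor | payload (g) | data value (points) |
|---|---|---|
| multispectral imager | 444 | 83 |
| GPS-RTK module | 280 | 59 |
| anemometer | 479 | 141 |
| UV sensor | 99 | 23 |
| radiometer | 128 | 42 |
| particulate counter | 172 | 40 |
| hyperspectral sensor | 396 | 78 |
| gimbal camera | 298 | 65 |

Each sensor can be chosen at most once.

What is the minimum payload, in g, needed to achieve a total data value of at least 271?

Need the lightest bundle worth ≥ 271.
anemometer + UV sensor + radiometer + gimbal camera reaches 271 using 1004 g.
Below 1004 g the best achievable stays under 271.

1004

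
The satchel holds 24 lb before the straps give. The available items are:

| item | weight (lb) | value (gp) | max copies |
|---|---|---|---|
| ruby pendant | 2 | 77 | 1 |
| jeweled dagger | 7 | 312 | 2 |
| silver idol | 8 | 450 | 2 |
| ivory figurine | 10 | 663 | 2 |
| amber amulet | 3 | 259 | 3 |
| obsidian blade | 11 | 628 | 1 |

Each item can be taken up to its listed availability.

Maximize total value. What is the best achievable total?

Filling by ratio: ruby pendant + ivory figurine + 3×amber amulet for 1517, with 3 lb left unused.
Dropping ruby pendant and amber amulet frees 5 lb; slotting in silver idol (8 lb) lifts the total to 1631 at 24 lb.
Nothing else within 24 lb beats 1631.

1631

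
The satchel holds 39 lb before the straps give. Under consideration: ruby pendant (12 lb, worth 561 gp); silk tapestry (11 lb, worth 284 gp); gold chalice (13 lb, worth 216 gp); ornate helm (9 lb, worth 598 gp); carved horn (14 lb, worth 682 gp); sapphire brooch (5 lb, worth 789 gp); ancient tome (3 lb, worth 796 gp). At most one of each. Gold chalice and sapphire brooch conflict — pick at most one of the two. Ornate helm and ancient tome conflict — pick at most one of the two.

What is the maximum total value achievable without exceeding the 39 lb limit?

2828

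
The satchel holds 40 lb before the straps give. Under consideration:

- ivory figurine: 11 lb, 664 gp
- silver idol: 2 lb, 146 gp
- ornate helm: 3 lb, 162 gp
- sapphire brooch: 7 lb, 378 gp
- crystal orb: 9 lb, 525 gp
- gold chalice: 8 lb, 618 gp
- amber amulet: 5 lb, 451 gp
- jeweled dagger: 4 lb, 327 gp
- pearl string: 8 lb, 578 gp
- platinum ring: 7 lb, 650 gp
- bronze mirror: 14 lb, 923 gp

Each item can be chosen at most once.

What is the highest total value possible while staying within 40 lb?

Density check — platinum ring 92.86, amber amulet 90.20, jeweled dagger 81.75, gold chalice 77.25 are the best per lb.
Greedy by ratio would take silver idol + ornate helm + gold chalice + amber amulet + jeweled dagger + pearl string + platinum ring: 37 lb used, total 2932.
The 11 lb tied up in ornate helm and pearl string is better spent on bronze mirror — total rises to 3115 (40 lb).
Runner-up silver idol + amber amulet + jeweled dagger + pearl string + platinum ring + bronze mirror tops out at 3075.

3115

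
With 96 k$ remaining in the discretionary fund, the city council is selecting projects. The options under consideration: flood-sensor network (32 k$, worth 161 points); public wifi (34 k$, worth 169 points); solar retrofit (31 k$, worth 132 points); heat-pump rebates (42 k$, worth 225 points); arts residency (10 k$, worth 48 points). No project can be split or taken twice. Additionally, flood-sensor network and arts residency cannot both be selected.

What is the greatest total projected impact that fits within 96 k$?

Public wifi + heat-pump rebates + arts residency uses 86 of the 96 k$ and totals 442.
Next best is solar retrofit + heat-pump rebates + arts residency at 405 (83 k$) — short by 37.

442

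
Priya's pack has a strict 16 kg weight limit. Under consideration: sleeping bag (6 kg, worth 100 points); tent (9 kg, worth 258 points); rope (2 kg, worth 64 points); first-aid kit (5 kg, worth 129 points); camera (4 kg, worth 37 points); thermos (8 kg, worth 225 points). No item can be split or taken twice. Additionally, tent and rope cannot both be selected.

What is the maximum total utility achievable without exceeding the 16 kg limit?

418

Rope + first-aid kit + thermos uses 15 of the 16 kg and totals 418.
Every other selection either busts 16 kg or breaks a pairing rule or fails to beat 418.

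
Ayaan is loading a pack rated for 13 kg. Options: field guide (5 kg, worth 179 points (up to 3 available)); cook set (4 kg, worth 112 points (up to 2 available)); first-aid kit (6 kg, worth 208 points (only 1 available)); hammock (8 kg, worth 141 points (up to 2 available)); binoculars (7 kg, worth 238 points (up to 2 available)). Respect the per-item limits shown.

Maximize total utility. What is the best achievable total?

446

Density check — field guide 35.80, first-aid kit 34.67, binoculars 34.00 are the best per kg.
Greedy by ratio would take 2×field guide: 10 kg used, total 358.
The 10 kg tied up in 2×field guide is better spent on first-aid kit + binoculars — total rises to 446 (13 kg).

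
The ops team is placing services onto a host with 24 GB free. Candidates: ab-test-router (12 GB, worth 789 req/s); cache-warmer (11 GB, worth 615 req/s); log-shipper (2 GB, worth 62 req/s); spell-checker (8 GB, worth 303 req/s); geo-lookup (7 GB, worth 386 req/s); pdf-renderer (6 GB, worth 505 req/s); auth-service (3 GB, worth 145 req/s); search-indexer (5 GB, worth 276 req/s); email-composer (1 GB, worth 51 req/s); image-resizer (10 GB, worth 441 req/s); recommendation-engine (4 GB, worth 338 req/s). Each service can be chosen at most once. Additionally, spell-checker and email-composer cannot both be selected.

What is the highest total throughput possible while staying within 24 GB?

1694

By throughput per GB: recommendation-engine 84.50, pdf-renderer 84.17, ab-test-router 65.75 lead.
Filling by ratio: ab-test-router + pdf-renderer + email-composer + recommendation-engine for 1683, with 1 GB left unused.
Replace email-composer with log-shipper: the trade gains 11 net, giving 1694 at 24 GB.
The closest alternative, ab-test-router + pdf-renderer + email-composer + recommendation-engine, reaches only 1683.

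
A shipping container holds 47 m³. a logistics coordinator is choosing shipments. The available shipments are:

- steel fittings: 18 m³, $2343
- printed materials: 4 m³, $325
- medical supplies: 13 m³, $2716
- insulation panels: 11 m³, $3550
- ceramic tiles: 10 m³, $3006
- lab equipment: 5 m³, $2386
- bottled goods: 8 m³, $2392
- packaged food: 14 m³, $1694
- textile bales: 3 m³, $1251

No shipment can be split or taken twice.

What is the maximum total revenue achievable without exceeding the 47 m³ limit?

14050

Ranking by ratio (revenue/m³): lab equipment 477.20, textile bales 417.00, insulation panels 322.73.
The ratio heuristic lands on printed materials + insulation panels + ceramic tiles + lab equipment + bottled goods + textile bales (12910) but leaves 6 m³ idle.
The 7 m³ tied up in printed materials and textile bales is better spent on medical supplies — total rises to 14050 (47 m³).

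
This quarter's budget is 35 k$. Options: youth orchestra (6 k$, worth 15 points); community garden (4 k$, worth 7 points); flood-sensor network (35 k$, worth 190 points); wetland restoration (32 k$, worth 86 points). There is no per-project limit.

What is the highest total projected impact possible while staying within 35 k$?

190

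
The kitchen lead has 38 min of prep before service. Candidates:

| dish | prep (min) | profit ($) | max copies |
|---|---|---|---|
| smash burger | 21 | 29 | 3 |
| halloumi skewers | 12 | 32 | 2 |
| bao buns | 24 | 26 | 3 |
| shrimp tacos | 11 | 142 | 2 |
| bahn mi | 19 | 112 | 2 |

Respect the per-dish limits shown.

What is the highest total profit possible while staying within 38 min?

Taking halloumi skewers + 2×shrimp tacos: 34 min used, 316 in profit.
That's the maximum — no swap from here does better than 316.

316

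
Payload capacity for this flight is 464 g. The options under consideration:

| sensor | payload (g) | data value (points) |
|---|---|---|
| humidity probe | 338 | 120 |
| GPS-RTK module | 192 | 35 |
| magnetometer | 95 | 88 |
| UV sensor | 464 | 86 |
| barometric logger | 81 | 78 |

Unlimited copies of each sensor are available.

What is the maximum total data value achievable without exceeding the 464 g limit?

430

Ranking by ratio (data value/g): barometric logger 0.96, magnetometer 0.93, humidity probe 0.36.
Taking the top-ratio sensors first gives 5×barometric logger for 390 (405 g).
The 324 g tied up in 4×barometric logger is better spent on 4×magnetometer — total rises to 430 (461 g).
That's the maximum — no swap from here does better than 430.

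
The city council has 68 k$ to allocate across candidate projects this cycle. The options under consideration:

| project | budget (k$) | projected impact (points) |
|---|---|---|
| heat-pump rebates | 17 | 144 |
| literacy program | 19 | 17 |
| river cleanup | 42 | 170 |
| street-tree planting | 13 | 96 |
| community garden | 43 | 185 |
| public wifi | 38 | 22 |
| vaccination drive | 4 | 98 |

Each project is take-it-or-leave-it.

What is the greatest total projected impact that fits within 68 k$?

427

By projected impact per k$: vaccination drive 24.50, heat-pump rebates 8.47, street-tree planting 7.38 lead.
Greedy by ratio would take heat-pump rebates + literacy program + street-tree planting + vaccination drive: 53 k$ used, total 355.
Dropping literacy program and street-tree planting frees 32 k$; slotting in community garden (43 k$) lifts the total to 427 at 64 k$.
An exhaustive check of the 128 subsets confirms 427.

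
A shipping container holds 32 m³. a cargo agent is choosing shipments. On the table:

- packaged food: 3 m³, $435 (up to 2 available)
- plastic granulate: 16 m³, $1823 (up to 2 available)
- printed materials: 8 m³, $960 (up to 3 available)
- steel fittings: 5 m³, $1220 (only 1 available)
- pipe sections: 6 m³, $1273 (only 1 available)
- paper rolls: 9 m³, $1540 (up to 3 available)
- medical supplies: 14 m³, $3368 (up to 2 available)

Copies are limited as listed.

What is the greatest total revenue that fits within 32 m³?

Ranking by ratio (revenue/m³): steel fittings 244.00, medical supplies 240.57, pipe sections 212.17.
Taking the top-ratio shipments first gives 2×packaged food + steel fittings + pipe sections + medical supplies for 6731 (31 m³).
Replace packaged food and steel fittings and pipe sections with medical supplies: the trade gains 440 net, giving 7171 at 31 m³.

7171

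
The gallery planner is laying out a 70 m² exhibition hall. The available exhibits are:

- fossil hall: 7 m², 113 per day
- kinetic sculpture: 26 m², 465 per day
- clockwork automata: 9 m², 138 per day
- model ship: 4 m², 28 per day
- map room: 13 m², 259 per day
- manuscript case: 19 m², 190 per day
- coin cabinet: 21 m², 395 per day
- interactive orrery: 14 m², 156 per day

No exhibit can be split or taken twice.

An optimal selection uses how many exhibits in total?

4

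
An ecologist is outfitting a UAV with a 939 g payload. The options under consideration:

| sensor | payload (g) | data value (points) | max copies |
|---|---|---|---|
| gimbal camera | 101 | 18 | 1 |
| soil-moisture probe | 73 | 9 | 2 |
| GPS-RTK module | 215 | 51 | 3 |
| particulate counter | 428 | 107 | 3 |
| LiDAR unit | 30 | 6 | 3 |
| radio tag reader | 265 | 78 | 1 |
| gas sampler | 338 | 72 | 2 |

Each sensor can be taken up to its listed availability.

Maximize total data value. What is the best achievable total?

242

GPS-RTK module + particulate counter + LiDAR unit + radio tag reader uses 938 of the 939 g and totals 242.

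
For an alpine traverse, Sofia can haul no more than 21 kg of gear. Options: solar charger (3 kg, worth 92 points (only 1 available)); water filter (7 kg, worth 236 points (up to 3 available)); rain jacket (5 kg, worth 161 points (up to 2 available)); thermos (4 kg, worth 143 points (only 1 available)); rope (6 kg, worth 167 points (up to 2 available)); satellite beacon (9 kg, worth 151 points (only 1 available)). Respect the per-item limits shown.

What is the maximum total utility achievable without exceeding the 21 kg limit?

708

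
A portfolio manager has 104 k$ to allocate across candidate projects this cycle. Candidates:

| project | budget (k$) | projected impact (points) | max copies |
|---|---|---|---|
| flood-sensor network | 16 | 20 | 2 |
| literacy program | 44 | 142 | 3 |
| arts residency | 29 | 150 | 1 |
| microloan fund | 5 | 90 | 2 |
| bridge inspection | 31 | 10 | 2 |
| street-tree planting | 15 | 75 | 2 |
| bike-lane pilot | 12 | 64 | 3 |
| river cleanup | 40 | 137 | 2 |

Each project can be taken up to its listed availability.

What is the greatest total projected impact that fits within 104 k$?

Taking the top-ratio projects first gives arts residency + 2×microloan fund + street-tree planting + 3×bike-lane pilot for 597 (90 k$).
Dropping bike-lane pilot frees 12 k$; slotting in street-tree planting (15 k$) lifts the total to 608 at 93 k$.
That's the maximum — no swap from here does better than 608.

608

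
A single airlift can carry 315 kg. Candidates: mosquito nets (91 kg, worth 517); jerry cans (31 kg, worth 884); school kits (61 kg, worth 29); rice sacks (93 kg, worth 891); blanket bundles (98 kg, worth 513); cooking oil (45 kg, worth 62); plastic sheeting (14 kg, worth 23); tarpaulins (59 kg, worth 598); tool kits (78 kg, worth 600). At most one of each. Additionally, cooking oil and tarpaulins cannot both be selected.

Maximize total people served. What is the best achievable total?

Density check — jerry cans 28.52, tarpaulins 10.14, rice sacks 9.58 are the best per kg.
Jerry cans + rice sacks + plastic sheeting + tarpaulins + tool kits uses 275 of the 315 kg and totals 2996.

2996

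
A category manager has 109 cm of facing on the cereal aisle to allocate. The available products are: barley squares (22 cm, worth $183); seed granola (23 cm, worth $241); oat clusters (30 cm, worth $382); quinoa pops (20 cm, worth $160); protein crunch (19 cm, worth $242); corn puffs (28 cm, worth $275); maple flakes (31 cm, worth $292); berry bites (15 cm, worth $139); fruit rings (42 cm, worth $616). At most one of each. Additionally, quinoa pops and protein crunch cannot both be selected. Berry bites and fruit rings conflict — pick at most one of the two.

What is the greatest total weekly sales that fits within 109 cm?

1290

Density check — fruit rings 14.67, protein crunch 12.74, oat clusters 12.73 are the best per cm.
Oat clusters + maple flakes + fruit rings uses 103 of the 109 cm and totals 1290.
Runner-up barley squares + seed granola + protein crunch + fruit rings tops out at 1282.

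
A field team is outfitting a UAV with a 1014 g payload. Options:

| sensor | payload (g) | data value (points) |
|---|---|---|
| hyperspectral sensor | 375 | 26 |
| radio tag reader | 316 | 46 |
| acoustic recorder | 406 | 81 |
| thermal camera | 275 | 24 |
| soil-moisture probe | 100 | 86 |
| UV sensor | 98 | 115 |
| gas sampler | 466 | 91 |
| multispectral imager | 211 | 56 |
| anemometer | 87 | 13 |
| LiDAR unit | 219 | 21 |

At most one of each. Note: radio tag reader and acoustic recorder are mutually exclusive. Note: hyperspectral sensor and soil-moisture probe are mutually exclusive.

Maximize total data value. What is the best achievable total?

By data value per g: UV sensor 1.17, soil-moisture probe 0.86, multispectral imager 0.27 lead.
A density-first pass picks acoustic recorder + soil-moisture probe + UV sensor + multispectral imager + anemometer — 351 at 902 g.
Replace acoustic recorder with gas sampler: the trade gains 10 net, giving 361 at 962 g.
That's the maximum — no feasible swap from here does better than 361.

361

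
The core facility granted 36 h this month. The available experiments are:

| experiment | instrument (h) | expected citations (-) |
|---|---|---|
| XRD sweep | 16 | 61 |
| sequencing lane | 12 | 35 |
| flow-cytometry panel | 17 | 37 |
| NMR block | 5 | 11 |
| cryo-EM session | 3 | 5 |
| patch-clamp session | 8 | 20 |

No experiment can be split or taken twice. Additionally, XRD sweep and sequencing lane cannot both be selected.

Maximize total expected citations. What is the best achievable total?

103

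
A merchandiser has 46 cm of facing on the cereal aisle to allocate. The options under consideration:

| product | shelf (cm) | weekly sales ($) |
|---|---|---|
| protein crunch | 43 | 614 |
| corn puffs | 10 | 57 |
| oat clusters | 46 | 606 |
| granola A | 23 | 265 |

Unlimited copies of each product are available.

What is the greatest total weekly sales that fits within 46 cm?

Best packing: protein crunch — 43 cm, 614 total.
Every other selection either busts 46 cm or fails to beat 614.

614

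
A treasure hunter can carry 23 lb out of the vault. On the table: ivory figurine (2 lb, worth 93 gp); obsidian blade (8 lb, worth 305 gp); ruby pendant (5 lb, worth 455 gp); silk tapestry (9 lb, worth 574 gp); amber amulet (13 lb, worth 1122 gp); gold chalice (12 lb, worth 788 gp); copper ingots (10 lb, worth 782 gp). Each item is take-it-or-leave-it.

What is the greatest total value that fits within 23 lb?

By value per lb: ruby pendant 91.00, amber amulet 86.31, copper ingots 78.20, gold chalice 65.67 lead.
The ratio heuristic lands on ivory figurine + ruby pendant + amber amulet (1670) but leaves 3 lb idle.
The 7 lb tied up in ivory figurine and ruby pendant is better spent on copper ingots — total rises to 1904 (23 lb).
The closest alternative, silk tapestry + amber amulet, reaches only 1696.

1904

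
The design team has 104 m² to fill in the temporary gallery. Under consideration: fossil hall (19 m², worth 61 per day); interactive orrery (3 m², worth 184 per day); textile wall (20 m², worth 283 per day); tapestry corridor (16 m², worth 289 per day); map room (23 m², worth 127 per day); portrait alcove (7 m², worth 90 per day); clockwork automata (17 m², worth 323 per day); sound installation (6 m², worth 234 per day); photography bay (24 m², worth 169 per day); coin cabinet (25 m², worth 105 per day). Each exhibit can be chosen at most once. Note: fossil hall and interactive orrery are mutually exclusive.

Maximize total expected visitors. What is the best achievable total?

1572

Interactive orrery + textile wall + tapestry corridor + portrait alcove + clockwork automata + sound installation + photography bay uses 93 of the 104 m² and totals 1572.
That's the maximum — no feasible swap from here does better than 1572.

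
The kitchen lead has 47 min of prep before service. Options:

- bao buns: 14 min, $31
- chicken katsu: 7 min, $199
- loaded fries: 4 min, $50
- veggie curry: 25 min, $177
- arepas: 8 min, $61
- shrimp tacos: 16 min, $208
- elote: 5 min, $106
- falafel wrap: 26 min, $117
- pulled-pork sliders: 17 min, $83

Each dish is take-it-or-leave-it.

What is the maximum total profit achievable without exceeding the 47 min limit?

624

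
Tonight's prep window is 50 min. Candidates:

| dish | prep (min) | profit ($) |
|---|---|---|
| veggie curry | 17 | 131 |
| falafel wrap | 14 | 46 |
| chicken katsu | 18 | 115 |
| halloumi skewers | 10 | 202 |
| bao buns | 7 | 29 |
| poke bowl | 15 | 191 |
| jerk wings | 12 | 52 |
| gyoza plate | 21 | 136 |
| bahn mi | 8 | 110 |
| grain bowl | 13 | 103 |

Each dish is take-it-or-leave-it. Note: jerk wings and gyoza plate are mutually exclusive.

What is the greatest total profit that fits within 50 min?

634

A density-first pass picks halloumi skewers + poke bowl + bahn mi + grain bowl — 606 at 46 min.
Dropping grain bowl frees 13 min; slotting in veggie curry (17 min) lifts the total to 634 at 50 min.
Nothing else feasible within 50 min beats 634.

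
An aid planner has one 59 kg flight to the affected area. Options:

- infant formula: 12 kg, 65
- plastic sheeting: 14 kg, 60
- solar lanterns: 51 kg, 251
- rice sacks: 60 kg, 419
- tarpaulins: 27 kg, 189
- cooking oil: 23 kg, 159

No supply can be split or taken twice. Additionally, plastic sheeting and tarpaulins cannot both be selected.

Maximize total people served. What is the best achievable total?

By people served per kg: tarpaulins 7.00, rice sacks 6.98, cooking oil 6.91, infant formula 5.42 lead.
Taking tarpaulins + cooking oil: 50 kg used, 348 in people served.

348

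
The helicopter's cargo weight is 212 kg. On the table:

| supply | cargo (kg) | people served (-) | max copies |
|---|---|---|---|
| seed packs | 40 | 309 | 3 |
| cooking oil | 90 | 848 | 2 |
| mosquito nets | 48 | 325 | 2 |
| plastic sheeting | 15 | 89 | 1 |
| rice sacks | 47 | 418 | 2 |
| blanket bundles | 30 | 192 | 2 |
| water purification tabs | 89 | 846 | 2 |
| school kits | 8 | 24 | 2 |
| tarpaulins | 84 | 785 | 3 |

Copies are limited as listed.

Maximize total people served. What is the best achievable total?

1888

Ranking by ratio (people served/kg): water purification tabs 9.51, cooking oil 9.42, tarpaulins 9.35.
The ratio heuristic lands on blanket bundles + 2×water purification tabs (1884) but leaves 4 kg idle.
The 178 kg tied up in 2×water purification tabs is better spent on 2×cooking oil — total rises to 1888 (210 kg).
Nothing else within 212 kg beats 1888.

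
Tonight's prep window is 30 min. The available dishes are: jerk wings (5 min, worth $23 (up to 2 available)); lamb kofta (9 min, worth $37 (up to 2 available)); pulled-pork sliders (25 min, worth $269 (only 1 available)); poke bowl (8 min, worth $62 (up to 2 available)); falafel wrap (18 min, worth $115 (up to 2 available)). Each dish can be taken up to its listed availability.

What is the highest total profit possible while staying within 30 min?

Density check — pulled-pork sliders 10.76, poke bowl 7.75, falafel wrap 6.39, jerk wings 4.60 are the best per min.
The ratio ordering already packs tightly: jerk wings + pulled-pork sliders, 30 min, 292.

292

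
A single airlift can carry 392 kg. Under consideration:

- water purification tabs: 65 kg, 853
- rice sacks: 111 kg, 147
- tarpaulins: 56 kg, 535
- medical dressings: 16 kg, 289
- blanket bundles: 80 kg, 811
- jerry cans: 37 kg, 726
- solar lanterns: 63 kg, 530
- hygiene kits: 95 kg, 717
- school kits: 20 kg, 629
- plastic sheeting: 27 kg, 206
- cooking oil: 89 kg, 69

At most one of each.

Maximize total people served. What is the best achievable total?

4579

The ratio ordering already packs tightly: water purification tabs + tarpaulins + medical dressings + blanket bundles + jerry cans + solar lanterns + school kits + plastic sheeting, 364 kg, 4579.
Next best is water purification tabs + tarpaulins + medical dressings + blanket bundles + jerry cans + hygiene kits + school kits at 4560 (369 kg) — short by 19.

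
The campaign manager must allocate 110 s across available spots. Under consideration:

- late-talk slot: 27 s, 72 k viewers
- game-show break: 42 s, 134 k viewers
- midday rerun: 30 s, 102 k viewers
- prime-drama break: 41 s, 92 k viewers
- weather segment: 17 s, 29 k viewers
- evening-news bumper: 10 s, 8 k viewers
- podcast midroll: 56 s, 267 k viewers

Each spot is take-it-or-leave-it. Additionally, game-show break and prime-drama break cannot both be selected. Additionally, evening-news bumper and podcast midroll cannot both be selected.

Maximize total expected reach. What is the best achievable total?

401

The ratio heuristic lands on midday rerun + weather segment + podcast midroll (398) but leaves 7 s idle.
Replace midday rerun and weather segment with game-show break: the trade gains 3 net, giving 401 at 98 s.
An exhaustive check of the 128 subsets confirms 401.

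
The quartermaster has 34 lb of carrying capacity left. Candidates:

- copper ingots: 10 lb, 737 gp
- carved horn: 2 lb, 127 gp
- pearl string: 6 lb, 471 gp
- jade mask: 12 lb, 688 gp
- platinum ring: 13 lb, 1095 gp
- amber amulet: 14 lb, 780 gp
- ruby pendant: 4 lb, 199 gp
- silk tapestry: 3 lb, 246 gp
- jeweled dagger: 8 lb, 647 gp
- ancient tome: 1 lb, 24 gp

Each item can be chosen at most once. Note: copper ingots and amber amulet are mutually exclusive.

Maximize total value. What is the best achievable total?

2725

A density-first pass picks carved horn + pearl string + platinum ring + silk tapestry + jeweled dagger + ancient tome — 2610 at 33 lb.
Dropping carved horn and pearl string and ancient tome frees 9 lb; slotting in copper ingots (10 lb) lifts the total to 2725 at 34 lb.
Runner-up copper ingots + carved horn + pearl string + platinum ring + silk tapestry tops out at 2676.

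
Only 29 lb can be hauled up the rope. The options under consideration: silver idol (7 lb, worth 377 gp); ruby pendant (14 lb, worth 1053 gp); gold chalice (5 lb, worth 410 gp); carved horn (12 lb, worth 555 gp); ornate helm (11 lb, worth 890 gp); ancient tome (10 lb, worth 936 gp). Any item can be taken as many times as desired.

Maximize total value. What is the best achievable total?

Taking the top-ratio items first gives gold chalice + 2×ancient tome for 2282 (25 lb).
Replace ancient tome with ruby pendant: the trade gains 117 net, giving 2399 at 29 lb.
No other feasible combination exceeds 2399.

2399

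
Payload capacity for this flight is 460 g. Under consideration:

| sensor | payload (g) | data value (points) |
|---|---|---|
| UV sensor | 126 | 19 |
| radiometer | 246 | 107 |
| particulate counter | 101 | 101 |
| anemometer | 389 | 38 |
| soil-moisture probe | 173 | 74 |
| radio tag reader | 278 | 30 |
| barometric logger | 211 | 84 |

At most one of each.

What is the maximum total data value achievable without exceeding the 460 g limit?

Ranking by ratio (data value/g): particulate counter 1.00, radiometer 0.43, soil-moisture probe 0.43, barometric logger 0.40.
Taking radiometer + particulate counter: 347 g used, 208 in data value.

208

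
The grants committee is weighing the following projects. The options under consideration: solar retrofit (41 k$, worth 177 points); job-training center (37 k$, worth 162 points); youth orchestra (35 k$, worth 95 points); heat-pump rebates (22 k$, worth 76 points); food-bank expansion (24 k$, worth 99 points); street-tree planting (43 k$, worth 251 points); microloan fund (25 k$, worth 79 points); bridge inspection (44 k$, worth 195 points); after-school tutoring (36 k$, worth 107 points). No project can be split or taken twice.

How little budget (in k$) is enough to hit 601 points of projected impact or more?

Need the lightest bundle worth ≥ 601.
job-training center + street-tree planting + bridge inspection reaches 608 using 124 k$.
No combination under 124 k$ hits 601.

124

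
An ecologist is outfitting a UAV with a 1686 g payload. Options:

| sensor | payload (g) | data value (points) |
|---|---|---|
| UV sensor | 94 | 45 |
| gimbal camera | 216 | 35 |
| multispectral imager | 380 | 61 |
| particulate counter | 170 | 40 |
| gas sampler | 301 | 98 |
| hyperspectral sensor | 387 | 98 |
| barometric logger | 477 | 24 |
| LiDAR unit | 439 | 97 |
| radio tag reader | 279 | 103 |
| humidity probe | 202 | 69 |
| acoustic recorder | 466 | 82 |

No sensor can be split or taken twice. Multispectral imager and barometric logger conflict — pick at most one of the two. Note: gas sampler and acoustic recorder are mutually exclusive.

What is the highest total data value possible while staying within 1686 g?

Best packing: UV sensor + gimbal camera + particulate counter + gas sampler + hyperspectral sensor + radio tag reader + humidity probe — 1649 g, 488 total.
That's the maximum — no feasible swap from here does better than 488.

488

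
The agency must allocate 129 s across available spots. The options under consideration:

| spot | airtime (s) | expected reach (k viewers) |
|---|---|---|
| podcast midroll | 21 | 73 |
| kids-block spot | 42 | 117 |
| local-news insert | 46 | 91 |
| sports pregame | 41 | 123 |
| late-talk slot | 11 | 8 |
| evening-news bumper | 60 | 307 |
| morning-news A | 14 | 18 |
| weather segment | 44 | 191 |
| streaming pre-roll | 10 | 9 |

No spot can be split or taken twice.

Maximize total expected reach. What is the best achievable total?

Density check — evening-news bumper 5.12, weather segment 4.34, podcast midroll 3.48, sports pregame 3.00 are the best per s.
Taking podcast midroll + evening-news bumper + weather segment: 125 s used, 571 in expected reach.

571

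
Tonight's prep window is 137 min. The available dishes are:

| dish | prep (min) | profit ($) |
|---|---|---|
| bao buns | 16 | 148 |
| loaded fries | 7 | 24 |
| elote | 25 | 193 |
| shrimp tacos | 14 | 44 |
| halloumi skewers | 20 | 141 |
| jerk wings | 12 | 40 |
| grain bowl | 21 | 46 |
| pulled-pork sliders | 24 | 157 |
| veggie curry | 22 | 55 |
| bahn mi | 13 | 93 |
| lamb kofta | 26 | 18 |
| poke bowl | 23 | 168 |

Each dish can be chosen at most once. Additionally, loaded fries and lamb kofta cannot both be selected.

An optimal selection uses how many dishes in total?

7

The maximum profit within 137 min is 944.
For example bao buns + elote + shrimp tacos + halloumi skewers + pulled-pork sliders + bahn mi + poke bowl achieves it, using 135 min.
Every optimal selection uses 7 dishes.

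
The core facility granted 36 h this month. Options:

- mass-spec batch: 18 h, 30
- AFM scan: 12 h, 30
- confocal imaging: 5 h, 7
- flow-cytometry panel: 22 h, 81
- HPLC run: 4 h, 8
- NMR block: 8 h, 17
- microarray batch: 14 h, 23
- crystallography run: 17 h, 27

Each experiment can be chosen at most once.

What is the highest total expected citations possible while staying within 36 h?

111

Best packing: AFM scan + flow-cytometry panel — 34 h, 111 total.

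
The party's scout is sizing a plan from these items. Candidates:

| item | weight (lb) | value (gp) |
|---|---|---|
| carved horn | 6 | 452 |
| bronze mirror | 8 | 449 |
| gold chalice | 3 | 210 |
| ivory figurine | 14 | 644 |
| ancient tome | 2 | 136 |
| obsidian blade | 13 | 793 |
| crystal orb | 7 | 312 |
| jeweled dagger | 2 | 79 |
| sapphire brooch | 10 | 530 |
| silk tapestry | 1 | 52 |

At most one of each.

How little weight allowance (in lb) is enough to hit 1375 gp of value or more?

Look for the lowest-weight combination reaching 1375.
carved horn + ancient tome + obsidian blade reaches 1381 using 21 lb.
No combination under 21 lb hits 1375.

21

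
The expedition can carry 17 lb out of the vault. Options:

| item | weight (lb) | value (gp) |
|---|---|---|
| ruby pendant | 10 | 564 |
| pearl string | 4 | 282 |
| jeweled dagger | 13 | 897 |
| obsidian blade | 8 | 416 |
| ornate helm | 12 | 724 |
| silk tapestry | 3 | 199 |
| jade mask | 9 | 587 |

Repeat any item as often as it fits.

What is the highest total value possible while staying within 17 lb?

Taking the top-ratio items first gives 4×pearl string for 1128 (16 lb).
The 12 lb tied up in 3×pearl string is better spent on jeweled dagger — total rises to 1179 (17 lb).

1179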